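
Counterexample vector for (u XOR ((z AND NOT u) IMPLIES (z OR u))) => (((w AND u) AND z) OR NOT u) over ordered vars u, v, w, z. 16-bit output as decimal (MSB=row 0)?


F1 = (u XOR ((z AND NOT u) IMPLIES (z OR u)))
F2 = (((w AND u) AND z) OR NOT u)
Counterexample to F1=>F2 is where F1=1 and F2=0.
Evaluate each row (bits = u,v,w,z, MSB first):
  row 0 [0000]: F1=1 F2=1 -> F1&~F2 -> 0
  row 1 [0001]: F1=1 F2=1 -> F1&~F2 -> 0
  row 2 [0010]: F1=1 F2=1 -> F1&~F2 -> 0
  row 3 [0011]: F1=1 F2=1 -> F1&~F2 -> 0
  row 4 [0100]: F1=1 F2=1 -> F1&~F2 -> 0
  row 5 [0101]: F1=1 F2=1 -> F1&~F2 -> 0
  row 6 [0110]: F1=1 F2=1 -> F1&~F2 -> 0
  row 7 [0111]: F1=1 F2=1 -> F1&~F2 -> 0
  row 8 [1000]: F1=0 F2=0 -> F1&~F2 -> 0
  row 9 [1001]: F1=0 F2=0 -> F1&~F2 -> 0
  row 10 [1010]: F1=0 F2=0 -> F1&~F2 -> 0
  row 11 [1011]: F1=0 F2=1 -> F1&~F2 -> 0
  row 12 [1100]: F1=0 F2=0 -> F1&~F2 -> 0
  row 13 [1101]: F1=0 F2=0 -> F1&~F2 -> 0
  row 14 [1110]: F1=0 F2=0 -> F1&~F2 -> 0
  row 15 [1111]: F1=0 F2=1 -> F1&~F2 -> 0
Full result column, 4 rows per line (u,v fixed per line; w,z runs 00..11 left to right):
  rows 0-3 [u,v=00]: 0000  = hex 0
  rows 4-7 [u,v=01]: 0000  = hex 0
  rows 8-11 [u,v=10]: 0000  = hex 0
  rows 12-15 [u,v=11]: 0000  = hex 0
Counterexample vector (row 0 .. row 15) = 0000000000000000
Output column grouped in 4s = 0000 0000 0000 0000 = 0x0000
Convert to decimal digit by digit (value = value*16 + digit):
  0 -> 0
  0*16 + 0 = 0
  0*16 + 0 = 0
  0*16 + 0 = 0
Decimal = 0

0


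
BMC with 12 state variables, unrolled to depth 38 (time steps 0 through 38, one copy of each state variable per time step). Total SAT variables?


BMC unrolls to depth k, creating one copy of each state var for steps 0..k.
Step count = 38 + 1 = 39 (steps 0 through 38)
Vars per step = 12
Total = 12 * 39 = 468

468


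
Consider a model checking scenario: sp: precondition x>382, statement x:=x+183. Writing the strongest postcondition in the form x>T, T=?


Formula: sp(P, x:=E) = exists old_x. (x = E[old_x/x]) AND P[old_x/x] (old_x is the value of x before the assignment; eliminate old_x by solving x = E[old_x/x] for old_x)
Step 1: Precondition P: x>382, i.e. old_x > 382
Step 2: Assignment gives x = old_x + 183, so old_x = x - 183
Step 3: Substitute into P: x - 183 > 382
Step 4: Simplify: x > 382+183 = 565

565


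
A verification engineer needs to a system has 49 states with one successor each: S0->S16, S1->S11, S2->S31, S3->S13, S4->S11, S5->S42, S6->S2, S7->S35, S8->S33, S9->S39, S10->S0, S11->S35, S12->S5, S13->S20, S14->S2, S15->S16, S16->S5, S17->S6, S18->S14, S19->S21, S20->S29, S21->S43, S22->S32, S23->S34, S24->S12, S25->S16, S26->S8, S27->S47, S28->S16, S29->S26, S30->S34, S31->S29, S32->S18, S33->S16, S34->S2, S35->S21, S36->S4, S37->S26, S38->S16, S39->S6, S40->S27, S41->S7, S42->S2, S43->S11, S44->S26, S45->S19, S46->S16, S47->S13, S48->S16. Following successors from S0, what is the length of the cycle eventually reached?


Trace from S0 until a state repeats:
  S0 -> S16 -> S5 -> S42 -> S2 -> S31 -> S29 -> S26 -> S8 -> S33 -> S16
S16 first seen at step 1, revisited at step 10.
Cycle length = 10 - 1 = 9

9


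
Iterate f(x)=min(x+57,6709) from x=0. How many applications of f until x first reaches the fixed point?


Step 1: x=0, cap=6709, increment=57
Step 2: x grows by 57 each step until capped at 6709; fixed point is x=6709
Step 3: iterations = ceil(6709/57) = 118

118


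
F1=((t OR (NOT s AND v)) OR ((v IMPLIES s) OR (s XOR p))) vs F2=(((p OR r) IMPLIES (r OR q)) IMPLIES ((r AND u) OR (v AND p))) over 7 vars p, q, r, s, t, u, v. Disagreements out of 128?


F1 = ((t OR (NOT s AND v)) OR ((v IMPLIES s) OR (s XOR p)))
F2 = (((p OR r) IMPLIES (r OR q)) IMPLIES ((r AND u) OR (v AND p)))
Evaluate both on each of 128 rows (bits = p,q,r,s,t,u,v):
  row 0 [0000000]: F1=1 F2=0 (differ) -> 1
  row 1 [0000001]: F1=1 F2=0 (differ) -> 1
  row 2 [0000010]: F1=1 F2=0 (differ) -> 1
  row 3 [0000011]: F1=1 F2=0 (differ) -> 1
  row 4 [0000100]: F1=1 F2=0 (differ) -> 1
  (every remaining row is evaluated the same way; all 128 results are listed next)
Full result column, 8 rows per line (p,q,r,s fixed per line; t,u,v runs 000..111 left to right):
  rows 0-7 [p,q,r,s=0000]: 11111111  (ones: 8)
  rows 8-15 [p,q,r,s=0001]: 11111111  (ones: 8)
  rows 16-23 [p,q,r,s=0010]: 11001100  (ones: 4)
  rows 24-31 [p,q,r,s=0011]: 11001100  (ones: 4)
  rows 32-39 [p,q,r,s=0100]: 11111111  (ones: 8)
  rows 40-47 [p,q,r,s=0101]: 11111111  (ones: 8)
  rows 48-55 [p,q,r,s=0110]: 11001100  (ones: 4)
  rows 56-63 [p,q,r,s=0111]: 11001100  (ones: 4)
  rows 64-71 [p,q,r,s=1000]: 00000000  (ones: 0)
  rows 72-79 [p,q,r,s=1001]: 00000000  (ones: 0)
  rows 80-87 [p,q,r,s=1010]: 10001000  (ones: 2)
  rows 88-95 [p,q,r,s=1011]: 10001000  (ones: 2)
  rows 96-103 [p,q,r,s=1100]: 10101010  (ones: 4)
  rows 104-111 [p,q,r,s=1101]: 10101010  (ones: 4)
  rows 112-119 [p,q,r,s=1110]: 10001000  (ones: 2)
  rows 120-127 [p,q,r,s=1111]: 10001000  (ones: 2)
Disagreements = 8+8+4+4+8+8+4+4+0+0+2+2+4+4+2+2 = 64

64


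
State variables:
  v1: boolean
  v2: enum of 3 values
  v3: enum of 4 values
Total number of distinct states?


State space = product of domain sizes of all variables.
Domain sizes:
  v1 (boolean): 2
  v2 (enum of 3 values): 3
  v3 (enum of 4 values): 4
Product = 2 * 3 * 4 = 24

24


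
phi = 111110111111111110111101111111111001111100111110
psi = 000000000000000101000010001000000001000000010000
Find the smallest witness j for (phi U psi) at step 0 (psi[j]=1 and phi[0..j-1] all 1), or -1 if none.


(phi U psi) at 0: need smallest j with psi[j]=1 and phi[i]=1 for all i in [0,j).
Scan from step 0:
  step 0: phi=1, psi=0 -> continue
  step 1: phi=1, psi=0 -> continue
  step 2: phi=1, psi=0 -> continue
  step 3: phi=1, psi=0 -> continue
  step 5: phi=0 -> phi-prefix broken from here
  step 15: psi=1 but phi already failed -> not a witness
  step 17: psi=1 but phi already failed -> not a witness
  step 22: psi=1 but phi already failed -> not a witness
  step 26: psi=1 but phi already failed -> not a witness
  step 35: psi=1 but phi already failed -> not a witness
  step 43: psi=1 but phi already failed -> not a witness
  end of trace: no witness -> -1
Witness step = -1

-1


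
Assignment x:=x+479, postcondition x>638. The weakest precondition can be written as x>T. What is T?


Formula: wp(x:=E, P) = P[E/x] (substitute E for x in postcondition)
Step 1: Postcondition: x>638
Step 2: Substitute x+479 for x: x+479>638
Step 3: Solve for x: x > 638-479 = 159

159


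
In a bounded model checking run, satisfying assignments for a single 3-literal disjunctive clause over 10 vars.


Step 1: Total=2^10=1024
Step 2: Unsat when all 3 false: 2^7=128
Step 3: Sat=1024-128=896

896


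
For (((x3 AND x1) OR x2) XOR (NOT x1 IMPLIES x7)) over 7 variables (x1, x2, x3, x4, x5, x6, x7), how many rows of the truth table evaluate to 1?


Formula: (((x3 AND x1) OR x2) XOR (NOT x1 IMPLIES x7)) over 7 vars (128 rows)
Evaluate each row (x1, x2, x3, x4, x5, x6, x7 as bits, MSB first):
  row 0 [0000000]: (((0 AND 0) OR 0) XOR (NOT 0 IMPLIES 0)) -> 0
  row 1 [0000001]: (((0 AND 0) OR 0) XOR (NOT 0 IMPLIES 1)) -> 1
  row 2 [0000010]: (((0 AND 0) OR 0) XOR (NOT 0 IMPLIES 0)) -> 0
  row 3 [0000011]: (((0 AND 0) OR 0) XOR (NOT 0 IMPLIES 1)) -> 1
  row 4 [0000100]: (((0 AND 0) OR 0) XOR (NOT 0 IMPLIES 0)) -> 0
  (every remaining row is evaluated the same way; all 128 results are listed next)
Full result column, 8 rows per line (x1,x2,x3,x4 fixed per line; x5,x6,x7 runs 000..111 left to right):
  rows 0-7 [x1,x2,x3,x4=0000]: 01010101  (ones: 4)
  rows 8-15 [x1,x2,x3,x4=0001]: 01010101  (ones: 4)
  rows 16-23 [x1,x2,x3,x4=0010]: 01010101  (ones: 4)
  rows 24-31 [x1,x2,x3,x4=0011]: 01010101  (ones: 4)
  rows 32-39 [x1,x2,x3,x4=0100]: 10101010  (ones: 4)
  rows 40-47 [x1,x2,x3,x4=0101]: 10101010  (ones: 4)
  rows 48-55 [x1,x2,x3,x4=0110]: 10101010  (ones: 4)
  rows 56-63 [x1,x2,x3,x4=0111]: 10101010  (ones: 4)
  rows 64-71 [x1,x2,x3,x4=1000]: 11111111  (ones: 8)
  rows 72-79 [x1,x2,x3,x4=1001]: 11111111  (ones: 8)
  rows 80-87 [x1,x2,x3,x4=1010]: 00000000  (ones: 0)
  rows 88-95 [x1,x2,x3,x4=1011]: 00000000  (ones: 0)
  rows 96-103 [x1,x2,x3,x4=1100]: 00000000  (ones: 0)
  rows 104-111 [x1,x2,x3,x4=1101]: 00000000  (ones: 0)
  rows 112-119 [x1,x2,x3,x4=1110]: 00000000  (ones: 0)
  rows 120-127 [x1,x2,x3,x4=1111]: 00000000  (ones: 0)
Count of 1-rows = 4+4+4+4+4+4+4+4+8+8+0+0+0+0+0+0 = 48

48


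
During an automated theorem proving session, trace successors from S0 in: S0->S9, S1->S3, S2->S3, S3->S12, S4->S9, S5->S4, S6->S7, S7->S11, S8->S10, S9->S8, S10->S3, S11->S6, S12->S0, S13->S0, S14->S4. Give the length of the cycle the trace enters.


Trace from S0 until a state repeats:
  S0 -> S9 -> S8 -> S10 -> S3 -> S12 -> S0
S0 first seen at step 0, revisited at step 6.
Cycle length = 6 - 0 = 6

6


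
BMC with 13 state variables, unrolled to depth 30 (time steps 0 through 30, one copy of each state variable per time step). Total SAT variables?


BMC unrolls to depth k, creating one copy of each state var for steps 0..k.
Step count = 30 + 1 = 31 (steps 0 through 30)
Vars per step = 13
Total = 13 * 31 = 403

403


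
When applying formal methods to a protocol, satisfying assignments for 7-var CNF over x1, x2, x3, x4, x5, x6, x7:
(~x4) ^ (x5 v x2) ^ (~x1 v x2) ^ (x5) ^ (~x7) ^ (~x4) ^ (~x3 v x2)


CNF with 7 clauses over 7 vars (128 assignments).
An assignment satisfies CNF iff every clause has >=1 true literal.
Check each row (bits = x1,x2,x3,x4,x5,x6,x7; clause T/F shown):
  row 0 [0000000]: clauses=TFTFTTT -> 0
  row 1 [0000001]: clauses=TFTFFTT -> 0
  row 2 [0000010]: clauses=TFTFTTT -> 0
  row 3 [0000011]: clauses=TFTFFTT -> 0
  row 4 [0000100]: clauses=TTTTTTT -> 1
  (every remaining row is evaluated the same way; all 128 results are listed next)
Full result column, 8 rows per line (x1,x2,x3,x4 fixed per line; x5,x6,x7 runs 000..111 left to right):
  rows 0-7 [x1,x2,x3,x4=0000]: 00001010  (ones: 2)
  rows 8-15 [x1,x2,x3,x4=0001]: 00000000  (ones: 0)
  rows 16-23 [x1,x2,x3,x4=0010]: 00000000  (ones: 0)
  rows 24-31 [x1,x2,x3,x4=0011]: 00000000  (ones: 0)
  rows 32-39 [x1,x2,x3,x4=0100]: 00001010  (ones: 2)
  rows 40-47 [x1,x2,x3,x4=0101]: 00000000  (ones: 0)
  rows 48-55 [x1,x2,x3,x4=0110]: 00001010  (ones: 2)
  rows 56-63 [x1,x2,x3,x4=0111]: 00000000  (ones: 0)
  rows 64-71 [x1,x2,x3,x4=1000]: 00000000  (ones: 0)
  rows 72-79 [x1,x2,x3,x4=1001]: 00000000  (ones: 0)
  rows 80-87 [x1,x2,x3,x4=1010]: 00000000  (ones: 0)
  rows 88-95 [x1,x2,x3,x4=1011]: 00000000  (ones: 0)
  rows 96-103 [x1,x2,x3,x4=1100]: 00001010  (ones: 2)
  rows 104-111 [x1,x2,x3,x4=1101]: 00000000  (ones: 0)
  rows 112-119 [x1,x2,x3,x4=1110]: 00001010  (ones: 2)
  rows 120-127 [x1,x2,x3,x4=1111]: 00000000  (ones: 0)
Satisfying assignments = 2+0+0+0+2+0+2+0+0+0+0+0+2+0+2+0 = 10

10


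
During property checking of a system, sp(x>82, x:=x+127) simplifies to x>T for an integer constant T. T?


Formula: sp(P, x:=E) = exists old_x. (x = E[old_x/x]) AND P[old_x/x] (old_x is the value of x before the assignment; eliminate old_x by solving x = E[old_x/x] for old_x)
Step 1: Precondition P: x>82, i.e. old_x > 82
Step 2: Assignment gives x = old_x + 127, so old_x = x - 127
Step 3: Substitute into P: x - 127 > 82
Step 4: Simplify: x > 82+127 = 209

209


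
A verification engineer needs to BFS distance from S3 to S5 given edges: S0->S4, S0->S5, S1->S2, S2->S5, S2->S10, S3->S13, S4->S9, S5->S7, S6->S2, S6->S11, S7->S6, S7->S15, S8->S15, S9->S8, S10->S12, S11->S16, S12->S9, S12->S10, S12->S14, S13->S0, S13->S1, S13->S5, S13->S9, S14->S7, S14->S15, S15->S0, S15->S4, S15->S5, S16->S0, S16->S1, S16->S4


BFS layer-by-layer from S3:
  dist 0: {S3}
  dist 1: {S13}
  dist 2: {S0, S1, S5, S9}
  -> S5 reached at distance 2
Shortest path length = 2

2


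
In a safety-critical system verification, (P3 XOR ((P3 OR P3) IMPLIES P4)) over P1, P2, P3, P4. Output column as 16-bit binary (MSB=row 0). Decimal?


Formula: (P3 XOR ((P3 OR P3) IMPLIES P4)) over P1, P2, P3, P4 (16 rows)
Evaluate each row (bits = P1,P2,P3,P4, MSB first):
  row 0 [0000]: (0 XOR ((0 OR 0) IMPLIES 0)) -> 1
  row 1 [0001]: (0 XOR ((0 OR 0) IMPLIES 1)) -> 1
  row 2 [0010]: (1 XOR ((1 OR 1) IMPLIES 0)) -> 1
  row 3 [0011]: (1 XOR ((1 OR 1) IMPLIES 1)) -> 0
  row 4 [0100]: (0 XOR ((0 OR 0) IMPLIES 0)) -> 1
  row 5 [0101]: (0 XOR ((0 OR 0) IMPLIES 1)) -> 1
  row 6 [0110]: (1 XOR ((1 OR 1) IMPLIES 0)) -> 1
  row 7 [0111]: (1 XOR ((1 OR 1) IMPLIES 1)) -> 0
  row 8 [1000]: (0 XOR ((0 OR 0) IMPLIES 0)) -> 1
  row 9 [1001]: (0 XOR ((0 OR 0) IMPLIES 1)) -> 1
  row 10 [1010]: (1 XOR ((1 OR 1) IMPLIES 0)) -> 1
  row 11 [1011]: (1 XOR ((1 OR 1) IMPLIES 1)) -> 0
  row 12 [1100]: (0 XOR ((0 OR 0) IMPLIES 0)) -> 1
  row 13 [1101]: (0 XOR ((0 OR 0) IMPLIES 1)) -> 1
  row 14 [1110]: (1 XOR ((1 OR 1) IMPLIES 0)) -> 1
  row 15 [1111]: (1 XOR ((1 OR 1) IMPLIES 1)) -> 0
Full result column, 4 rows per line (P1,P2 fixed per line; P3,P4 runs 00..11 left to right):
  rows 0-3 [P1,P2=00]: 1110  = hex E
  rows 4-7 [P1,P2=01]: 1110  = hex E
  rows 8-11 [P1,P2=10]: 1110  = hex E
  rows 12-15 [P1,P2=11]: 1110  = hex E
Output column (row 0 .. row 15) = 1110111011101110
Output column grouped in 4s = 1110 1110 1110 1110 = 0xEEEE
Convert to decimal digit by digit (value = value*16 + digit):
  E -> 14
  14*16 + 14 (E) = 238
  238*16 + 14 (E) = 3822
  3822*16 + 14 (E) = 61166
Decimal = 61166

61166


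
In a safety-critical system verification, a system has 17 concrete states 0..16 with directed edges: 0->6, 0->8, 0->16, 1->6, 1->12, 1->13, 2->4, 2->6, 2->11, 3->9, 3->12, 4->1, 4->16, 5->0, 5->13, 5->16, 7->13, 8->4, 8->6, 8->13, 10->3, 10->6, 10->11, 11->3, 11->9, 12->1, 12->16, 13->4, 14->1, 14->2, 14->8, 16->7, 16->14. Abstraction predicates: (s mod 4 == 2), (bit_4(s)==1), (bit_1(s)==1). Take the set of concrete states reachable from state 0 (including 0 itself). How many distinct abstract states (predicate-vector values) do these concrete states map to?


BFS from 0:
Concrete reachable: {0, 1, 2, 3, 4, 6, 7, 8, 9, 11, 12, 13, 14, 16}
Abstract via predicates (s mod 4 == 2), (bit_4(s)==1), (bit_1(s)==1):
  (0,0,0) <- {0, 1, 4, 8, 9, 12, 13}
  (0,0,1) <- {3, 7, 11}
  (0,1,0) <- {16}
  (1,0,1) <- {2, 6, 14}
Distinct abstract states = 4

4


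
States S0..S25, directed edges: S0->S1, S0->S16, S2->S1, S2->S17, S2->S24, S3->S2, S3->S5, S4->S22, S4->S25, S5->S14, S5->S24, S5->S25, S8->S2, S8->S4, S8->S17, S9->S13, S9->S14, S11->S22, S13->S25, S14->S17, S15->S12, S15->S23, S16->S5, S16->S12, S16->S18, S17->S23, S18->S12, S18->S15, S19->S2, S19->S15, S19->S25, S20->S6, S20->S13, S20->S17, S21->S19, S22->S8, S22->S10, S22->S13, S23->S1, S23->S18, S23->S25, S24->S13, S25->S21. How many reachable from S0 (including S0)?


BFS from S0:
  layer 0: {S0}
  layer 1: {S1, S16}
  layer 2: {S5, S12, S18}
  layer 3: {S14, S15, S24, S25}
  layer 4: {S13, S17, S21, S23}
  layer 5: {S19}
  layer 6: {S2}
Reachable set: {S0, S1, S2, S5, S12, S13, S14, S15, S16, S17, S18, S19, S21, S23, S24, S25}
Count = 16

16


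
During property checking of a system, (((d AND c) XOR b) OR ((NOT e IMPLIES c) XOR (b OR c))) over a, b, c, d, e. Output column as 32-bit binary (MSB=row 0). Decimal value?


Formula: (((d AND c) XOR b) OR ((NOT e IMPLIES c) XOR (b OR c))) over a, b, c, d, e (32 rows)
Evaluate each row (bits = a,b,c,d,e, MSB first):
  row 0 [00000]: (((0 AND 0) XOR 0) OR ((NOT 0 IMPLIES 0) XOR (0 OR 0))) -> 0
  row 1 [00001]: (((0 AND 0) XOR 0) OR ((NOT 1 IMPLIES 0) XOR (0 OR 0))) -> 1
  row 2 [00010]: (((1 AND 0) XOR 0) OR ((NOT 0 IMPLIES 0) XOR (0 OR 0))) -> 0
  row 3 [00011]: (((1 AND 0) XOR 0) OR ((NOT 1 IMPLIES 0) XOR (0 OR 0))) -> 1
  row 4 [00100]: (((0 AND 1) XOR 0) OR ((NOT 0 IMPLIES 1) XOR (0 OR 1))) -> 0
  row 5 [00101]: (((0 AND 1) XOR 0) OR ((NOT 1 IMPLIES 1) XOR (0 OR 1))) -> 0
  row 6 [00110]: (((1 AND 1) XOR 0) OR ((NOT 0 IMPLIES 1) XOR (0 OR 1))) -> 1
  row 7 [00111]: (((1 AND 1) XOR 0) OR ((NOT 1 IMPLIES 1) XOR (0 OR 1))) -> 1
  row 8 [01000]: (((0 AND 0) XOR 1) OR ((NOT 0 IMPLIES 0) XOR (1 OR 0))) -> 1
  row 9 [01001]: (((0 AND 0) XOR 1) OR ((NOT 1 IMPLIES 0) XOR (1 OR 0))) -> 1
  row 10 [01010]: (((1 AND 0) XOR 1) OR ((NOT 0 IMPLIES 0) XOR (1 OR 0))) -> 1
  row 11 [01011]: (((1 AND 0) XOR 1) OR ((NOT 1 IMPLIES 0) XOR (1 OR 0))) -> 1
  row 12 [01100]: (((0 AND 1) XOR 1) OR ((NOT 0 IMPLIES 1) XOR (1 OR 1))) -> 1
  row 13 [01101]: (((0 AND 1) XOR 1) OR ((NOT 1 IMPLIES 1) XOR (1 OR 1))) -> 1
  row 14 [01110]: (((1 AND 1) XOR 1) OR ((NOT 0 IMPLIES 1) XOR (1 OR 1))) -> 0
  row 15 [01111]: (((1 AND 1) XOR 1) OR ((NOT 1 IMPLIES 1) XOR (1 OR 1))) -> 0
  row 16 [10000]: (((0 AND 0) XOR 0) OR ((NOT 0 IMPLIES 0) XOR (0 OR 0))) -> 0
  row 17 [10001]: (((0 AND 0) XOR 0) OR ((NOT 1 IMPLIES 0) XOR (0 OR 0))) -> 1
  row 18 [10010]: (((1 AND 0) XOR 0) OR ((NOT 0 IMPLIES 0) XOR (0 OR 0))) -> 0
  row 19 [10011]: (((1 AND 0) XOR 0) OR ((NOT 1 IMPLIES 0) XOR (0 OR 0))) -> 1
  row 20 [10100]: (((0 AND 1) XOR 0) OR ((NOT 0 IMPLIES 1) XOR (0 OR 1))) -> 0
  row 21 [10101]: (((0 AND 1) XOR 0) OR ((NOT 1 IMPLIES 1) XOR (0 OR 1))) -> 0
  row 22 [10110]: (((1 AND 1) XOR 0) OR ((NOT 0 IMPLIES 1) XOR (0 OR 1))) -> 1
  row 23 [10111]: (((1 AND 1) XOR 0) OR ((NOT 1 IMPLIES 1) XOR (0 OR 1))) -> 1
  row 24 [11000]: (((0 AND 0) XOR 1) OR ((NOT 0 IMPLIES 0) XOR (1 OR 0))) -> 1
  row 25 [11001]: (((0 AND 0) XOR 1) OR ((NOT 1 IMPLIES 0) XOR (1 OR 0))) -> 1
  row 26 [11010]: (((1 AND 0) XOR 1) OR ((NOT 0 IMPLIES 0) XOR (1 OR 0))) -> 1
  row 27 [11011]: (((1 AND 0) XOR 1) OR ((NOT 1 IMPLIES 0) XOR (1 OR 0))) -> 1
  row 28 [11100]: (((0 AND 1) XOR 1) OR ((NOT 0 IMPLIES 1) XOR (1 OR 1))) -> 1
  row 29 [11101]: (((0 AND 1) XOR 1) OR ((NOT 1 IMPLIES 1) XOR (1 OR 1))) -> 1
  row 30 [11110]: (((1 AND 1) XOR 1) OR ((NOT 0 IMPLIES 1) XOR (1 OR 1))) -> 0
  row 31 [11111]: (((1 AND 1) XOR 1) OR ((NOT 1 IMPLIES 1) XOR (1 OR 1))) -> 0
Full result column, 4 rows per line (a,b,c fixed per line; d,e runs 00..11 left to right):
  rows 0-3 [a,b,c=000]: 0101  = hex 5
  rows 4-7 [a,b,c=001]: 0011  = hex 3
  rows 8-11 [a,b,c=010]: 1111  = hex F
  rows 12-15 [a,b,c=011]: 1100  = hex C
  rows 16-19 [a,b,c=100]: 0101  = hex 5
  rows 20-23 [a,b,c=101]: 0011  = hex 3
  rows 24-27 [a,b,c=110]: 1111  = hex F
  rows 28-31 [a,b,c=111]: 1100  = hex C
Output column (row 0 .. row 31) = 01010011111111000101001111111100
Output column grouped in 4s = 0101 0011 1111 1100 0101 0011 1111 1100 = 0x53FC53FC
Convert to decimal digit by digit (value = value*16 + digit):
  5 -> 5
  5*16 + 3 = 83
  83*16 + 15 (F) = 1343
  1343*16 + 12 (C) = 21500
  21500*16 + 5 = 344005
  344005*16 + 3 = 5504083
  5504083*16 + 15 (F) = 88065343
  88065343*16 + 12 (C) = 1409045500
Decimal = 1409045500

1409045500


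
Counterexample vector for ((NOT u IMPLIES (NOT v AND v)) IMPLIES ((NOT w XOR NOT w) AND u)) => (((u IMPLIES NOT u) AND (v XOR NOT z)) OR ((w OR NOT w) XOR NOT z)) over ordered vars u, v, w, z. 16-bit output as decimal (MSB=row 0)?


F1 = ((NOT u IMPLIES (NOT v AND v)) IMPLIES ((NOT w XOR NOT w) AND u))
F2 = (((u IMPLIES NOT u) AND (v XOR NOT z)) OR ((w OR NOT w) XOR NOT z))
Counterexample to F1=>F2 is where F1=1 and F2=0.
Evaluate each row (bits = u,v,w,z, MSB first):
  row 0 [0000]: F1=1 F2=1 -> F1&~F2 -> 0
  row 1 [0001]: F1=1 F2=1 -> F1&~F2 -> 0
  row 2 [0010]: F1=1 F2=1 -> F1&~F2 -> 0
  row 3 [0011]: F1=1 F2=1 -> F1&~F2 -> 0
  row 4 [0100]: F1=1 F2=0 -> F1&~F2 -> 1
  row 5 [0101]: F1=1 F2=1 -> F1&~F2 -> 0
  row 6 [0110]: F1=1 F2=0 -> F1&~F2 -> 1
  row 7 [0111]: F1=1 F2=1 -> F1&~F2 -> 0
  row 8 [1000]: F1=0 F2=0 -> F1&~F2 -> 0
  row 9 [1001]: F1=0 F2=1 -> F1&~F2 -> 0
  row 10 [1010]: F1=0 F2=0 -> F1&~F2 -> 0
  row 11 [1011]: F1=0 F2=1 -> F1&~F2 -> 0
  row 12 [1100]: F1=0 F2=0 -> F1&~F2 -> 0
  row 13 [1101]: F1=0 F2=1 -> F1&~F2 -> 0
  row 14 [1110]: F1=0 F2=0 -> F1&~F2 -> 0
  row 15 [1111]: F1=0 F2=1 -> F1&~F2 -> 0
Full result column, 4 rows per line (u,v fixed per line; w,z runs 00..11 left to right):
  rows 0-3 [u,v=00]: 0000  = hex 0
  rows 4-7 [u,v=01]: 1010  = hex A
  rows 8-11 [u,v=10]: 0000  = hex 0
  rows 12-15 [u,v=11]: 0000  = hex 0
Counterexample vector (row 0 .. row 15) = 0000101000000000
Output column grouped in 4s = 0000 1010 0000 0000 = 0x0A00
Convert to decimal digit by digit (value = value*16 + digit):
  0 -> 0
  0*16 + 10 (A) = 10
  10*16 + 0 = 160
  160*16 + 0 = 2560
Decimal = 2560

2560


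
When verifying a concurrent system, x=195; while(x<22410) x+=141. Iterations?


Step 1: x goes from 195 toward 22410 by 141; the body runs while x<22410, so iterations = ceil((bound-start)/step)
Step 2: Distance=22215
Step 3: ceil(22215/141)=158

158


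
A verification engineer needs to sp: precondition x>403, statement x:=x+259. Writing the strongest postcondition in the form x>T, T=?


Formula: sp(P, x:=E) = exists old_x. (x = E[old_x/x]) AND P[old_x/x] (old_x is the value of x before the assignment; eliminate old_x by solving x = E[old_x/x] for old_x)
Step 1: Precondition P: x>403, i.e. old_x > 403
Step 2: Assignment gives x = old_x + 259, so old_x = x - 259
Step 3: Substitute into P: x - 259 > 403
Step 4: Simplify: x > 403+259 = 662

662


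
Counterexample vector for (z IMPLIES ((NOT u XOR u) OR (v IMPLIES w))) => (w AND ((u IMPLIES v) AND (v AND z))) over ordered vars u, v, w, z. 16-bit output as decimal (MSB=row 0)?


F1 = (z IMPLIES ((NOT u XOR u) OR (v IMPLIES w)))
F2 = (w AND ((u IMPLIES v) AND (v AND z)))
Counterexample to F1=>F2 is where F1=1 and F2=0.
Evaluate each row (bits = u,v,w,z, MSB first):
  row 0 [0000]: F1=1 F2=0 -> F1&~F2 -> 1
  row 1 [0001]: F1=1 F2=0 -> F1&~F2 -> 1
  row 2 [0010]: F1=1 F2=0 -> F1&~F2 -> 1
  row 3 [0011]: F1=1 F2=0 -> F1&~F2 -> 1
  row 4 [0100]: F1=1 F2=0 -> F1&~F2 -> 1
  row 5 [0101]: F1=1 F2=0 -> F1&~F2 -> 1
  row 6 [0110]: F1=1 F2=0 -> F1&~F2 -> 1
  row 7 [0111]: F1=1 F2=1 -> F1&~F2 -> 0
  row 8 [1000]: F1=1 F2=0 -> F1&~F2 -> 1
  row 9 [1001]: F1=1 F2=0 -> F1&~F2 -> 1
  row 10 [1010]: F1=1 F2=0 -> F1&~F2 -> 1
  row 11 [1011]: F1=1 F2=0 -> F1&~F2 -> 1
  row 12 [1100]: F1=1 F2=0 -> F1&~F2 -> 1
  row 13 [1101]: F1=1 F2=0 -> F1&~F2 -> 1
  row 14 [1110]: F1=1 F2=0 -> F1&~F2 -> 1
  row 15 [1111]: F1=1 F2=1 -> F1&~F2 -> 0
Full result column, 4 rows per line (u,v fixed per line; w,z runs 00..11 left to right):
  rows 0-3 [u,v=00]: 1111  = hex F
  rows 4-7 [u,v=01]: 1110  = hex E
  rows 8-11 [u,v=10]: 1111  = hex F
  rows 12-15 [u,v=11]: 1110  = hex E
Counterexample vector (row 0 .. row 15) = 1111111011111110
Output column grouped in 4s = 1111 1110 1111 1110 = 0xFEFE
Convert to decimal digit by digit (value = value*16 + digit):
  F -> 15
  15*16 + 14 (E) = 254
  254*16 + 15 (F) = 4079
  4079*16 + 14 (E) = 65278
Decimal = 65278

65278


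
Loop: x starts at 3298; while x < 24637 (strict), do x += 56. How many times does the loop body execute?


Step 1: x goes from 3298 toward 24637 by 56; the body runs while x<24637, so iterations = ceil((bound-start)/step)
Step 2: Distance=21339
Step 3: ceil(21339/56)=382

382


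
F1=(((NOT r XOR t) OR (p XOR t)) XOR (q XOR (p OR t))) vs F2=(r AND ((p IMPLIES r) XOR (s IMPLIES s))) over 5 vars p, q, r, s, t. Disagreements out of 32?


F1 = (((NOT r XOR t) OR (p XOR t)) XOR (q XOR (p OR t)))
F2 = (r AND ((p IMPLIES r) XOR (s IMPLIES s)))
Evaluate both on each of 32 rows (bits = p,q,r,s,t):
  row 0 [00000]: F1=1 F2=0 (differ) -> 1
  row 1 [00001]: F1=0 F2=0 -> 0
  row 2 [00010]: F1=1 F2=0 (differ) -> 1
  row 3 [00011]: F1=0 F2=0 -> 0
  row 4 [00100]: F1=0 F2=0 -> 0
  row 5 [00101]: F1=0 F2=0 -> 0
  row 6 [00110]: F1=0 F2=0 -> 0
  row 7 [00111]: F1=0 F2=0 -> 0
  row 8 [01000]: F1=0 F2=0 -> 0
  row 9 [01001]: F1=1 F2=0 (differ) -> 1
  row 10 [01010]: F1=0 F2=0 -> 0
  row 11 [01011]: F1=1 F2=0 (differ) -> 1
  row 12 [01100]: F1=1 F2=0 (differ) -> 1
  row 13 [01101]: F1=1 F2=0 (differ) -> 1
  row 14 [01110]: F1=1 F2=0 (differ) -> 1
  row 15 [01111]: F1=1 F2=0 (differ) -> 1
  row 16 [10000]: F1=0 F2=0 -> 0
  row 17 [10001]: F1=1 F2=0 (differ) -> 1
  row 18 [10010]: F1=0 F2=0 -> 0
  row 19 [10011]: F1=1 F2=0 (differ) -> 1
  row 20 [10100]: F1=0 F2=0 -> 0
  row 21 [10101]: F1=0 F2=0 -> 0
  row 22 [10110]: F1=0 F2=0 -> 0
  row 23 [10111]: F1=0 F2=0 -> 0
  row 24 [11000]: F1=1 F2=0 (differ) -> 1
  row 25 [11001]: F1=0 F2=0 -> 0
  row 26 [11010]: F1=1 F2=0 (differ) -> 1
  row 27 [11011]: F1=0 F2=0 -> 0
  row 28 [11100]: F1=1 F2=0 (differ) -> 1
  row 29 [11101]: F1=1 F2=0 (differ) -> 1
  row 30 [11110]: F1=1 F2=0 (differ) -> 1
  row 31 [11111]: F1=1 F2=0 (differ) -> 1
Full result column, 8 rows per line (p,q fixed per line; r,s,t runs 000..111 left to right):
  rows 0-7 [p,q=00]: 10100000  (ones: 2)
  rows 8-15 [p,q=01]: 01011111  (ones: 6)
  rows 16-23 [p,q=10]: 01010000  (ones: 2)
  rows 24-31 [p,q=11]: 10101111  (ones: 6)
Disagreements = 2+6+2+6 = 16

16


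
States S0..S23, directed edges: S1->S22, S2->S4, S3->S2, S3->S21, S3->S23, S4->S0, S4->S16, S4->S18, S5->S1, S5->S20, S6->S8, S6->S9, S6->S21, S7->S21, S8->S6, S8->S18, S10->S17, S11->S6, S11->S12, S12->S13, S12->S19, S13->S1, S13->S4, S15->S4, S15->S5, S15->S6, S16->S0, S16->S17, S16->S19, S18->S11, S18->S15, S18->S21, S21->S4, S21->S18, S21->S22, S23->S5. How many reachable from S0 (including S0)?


BFS from S0:
  layer 0: {S0}
Reachable set: {S0}
Count = 1

1


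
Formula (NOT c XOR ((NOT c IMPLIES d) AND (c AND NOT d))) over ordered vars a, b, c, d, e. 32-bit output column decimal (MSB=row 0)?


Formula: (NOT c XOR ((NOT c IMPLIES d) AND (c AND NOT d))) over a, b, c, d, e (32 rows)
Evaluate each row (bits = a,b,c,d,e, MSB first):
  row 0 [00000]: (NOT 0 XOR ((NOT 0 IMPLIES 0) AND (0 AND NOT 0))) -> 1
  row 1 [00001]: (NOT 0 XOR ((NOT 0 IMPLIES 0) AND (0 AND NOT 0))) -> 1
  row 2 [00010]: (NOT 0 XOR ((NOT 0 IMPLIES 1) AND (0 AND NOT 1))) -> 1
  row 3 [00011]: (NOT 0 XOR ((NOT 0 IMPLIES 1) AND (0 AND NOT 1))) -> 1
  row 4 [00100]: (NOT 1 XOR ((NOT 1 IMPLIES 0) AND (1 AND NOT 0))) -> 1
  row 5 [00101]: (NOT 1 XOR ((NOT 1 IMPLIES 0) AND (1 AND NOT 0))) -> 1
  row 6 [00110]: (NOT 1 XOR ((NOT 1 IMPLIES 1) AND (1 AND NOT 1))) -> 0
  row 7 [00111]: (NOT 1 XOR ((NOT 1 IMPLIES 1) AND (1 AND NOT 1))) -> 0
  row 8 [01000]: (NOT 0 XOR ((NOT 0 IMPLIES 0) AND (0 AND NOT 0))) -> 1
  row 9 [01001]: (NOT 0 XOR ((NOT 0 IMPLIES 0) AND (0 AND NOT 0))) -> 1
  row 10 [01010]: (NOT 0 XOR ((NOT 0 IMPLIES 1) AND (0 AND NOT 1))) -> 1
  row 11 [01011]: (NOT 0 XOR ((NOT 0 IMPLIES 1) AND (0 AND NOT 1))) -> 1
  row 12 [01100]: (NOT 1 XOR ((NOT 1 IMPLIES 0) AND (1 AND NOT 0))) -> 1
  row 13 [01101]: (NOT 1 XOR ((NOT 1 IMPLIES 0) AND (1 AND NOT 0))) -> 1
  row 14 [01110]: (NOT 1 XOR ((NOT 1 IMPLIES 1) AND (1 AND NOT 1))) -> 0
  row 15 [01111]: (NOT 1 XOR ((NOT 1 IMPLIES 1) AND (1 AND NOT 1))) -> 0
  row 16 [10000]: (NOT 0 XOR ((NOT 0 IMPLIES 0) AND (0 AND NOT 0))) -> 1
  row 17 [10001]: (NOT 0 XOR ((NOT 0 IMPLIES 0) AND (0 AND NOT 0))) -> 1
  row 18 [10010]: (NOT 0 XOR ((NOT 0 IMPLIES 1) AND (0 AND NOT 1))) -> 1
  row 19 [10011]: (NOT 0 XOR ((NOT 0 IMPLIES 1) AND (0 AND NOT 1))) -> 1
  row 20 [10100]: (NOT 1 XOR ((NOT 1 IMPLIES 0) AND (1 AND NOT 0))) -> 1
  row 21 [10101]: (NOT 1 XOR ((NOT 1 IMPLIES 0) AND (1 AND NOT 0))) -> 1
  row 22 [10110]: (NOT 1 XOR ((NOT 1 IMPLIES 1) AND (1 AND NOT 1))) -> 0
  row 23 [10111]: (NOT 1 XOR ((NOT 1 IMPLIES 1) AND (1 AND NOT 1))) -> 0
  row 24 [11000]: (NOT 0 XOR ((NOT 0 IMPLIES 0) AND (0 AND NOT 0))) -> 1
  row 25 [11001]: (NOT 0 XOR ((NOT 0 IMPLIES 0) AND (0 AND NOT 0))) -> 1
  row 26 [11010]: (NOT 0 XOR ((NOT 0 IMPLIES 1) AND (0 AND NOT 1))) -> 1
  row 27 [11011]: (NOT 0 XOR ((NOT 0 IMPLIES 1) AND (0 AND NOT 1))) -> 1
  row 28 [11100]: (NOT 1 XOR ((NOT 1 IMPLIES 0) AND (1 AND NOT 0))) -> 1
  row 29 [11101]: (NOT 1 XOR ((NOT 1 IMPLIES 0) AND (1 AND NOT 0))) -> 1
  row 30 [11110]: (NOT 1 XOR ((NOT 1 IMPLIES 1) AND (1 AND NOT 1))) -> 0
  row 31 [11111]: (NOT 1 XOR ((NOT 1 IMPLIES 1) AND (1 AND NOT 1))) -> 0
Full result column, 4 rows per line (a,b,c fixed per line; d,e runs 00..11 left to right):
  rows 0-3 [a,b,c=000]: 1111  = hex F
  rows 4-7 [a,b,c=001]: 1100  = hex C
  rows 8-11 [a,b,c=010]: 1111  = hex F
  rows 12-15 [a,b,c=011]: 1100  = hex C
  rows 16-19 [a,b,c=100]: 1111  = hex F
  rows 20-23 [a,b,c=101]: 1100  = hex C
  rows 24-27 [a,b,c=110]: 1111  = hex F
  rows 28-31 [a,b,c=111]: 1100  = hex C
Output column (row 0 .. row 31) = 11111100111111001111110011111100
Output column grouped in 4s = 1111 1100 1111 1100 1111 1100 1111 1100 = 0xFCFCFCFC
Convert to decimal digit by digit (value = value*16 + digit):
  F -> 15
  15*16 + 12 (C) = 252
  252*16 + 15 (F) = 4047
  4047*16 + 12 (C) = 64764
  64764*16 + 15 (F) = 1036239
  1036239*16 + 12 (C) = 16579836
  16579836*16 + 15 (F) = 265277391
  265277391*16 + 12 (C) = 4244438268
Decimal = 4244438268

4244438268


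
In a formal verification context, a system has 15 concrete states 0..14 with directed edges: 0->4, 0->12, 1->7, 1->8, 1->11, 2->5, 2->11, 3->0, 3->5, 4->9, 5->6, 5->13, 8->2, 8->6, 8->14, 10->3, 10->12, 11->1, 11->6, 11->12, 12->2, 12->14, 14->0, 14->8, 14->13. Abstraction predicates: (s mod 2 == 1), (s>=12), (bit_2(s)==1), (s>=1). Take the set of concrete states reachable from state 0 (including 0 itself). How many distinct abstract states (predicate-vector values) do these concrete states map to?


BFS from 0:
Concrete reachable: {0, 1, 2, 4, 5, 6, 7, 8, 9, 11, 12, 13, 14}
Abstract via predicates (s mod 2 == 1), (s>=12), (bit_2(s)==1), (s>=1):
  (0,0,0,0) <- {0}
  (0,0,0,1) <- {2, 8}
  (0,0,1,1) <- {4, 6}
  (0,1,1,1) <- {12, 14}
  (1,0,0,1) <- {1, 9, 11}
  (1,0,1,1) <- {5, 7}
  (1,1,1,1) <- {13}
Distinct abstract states = 7

7


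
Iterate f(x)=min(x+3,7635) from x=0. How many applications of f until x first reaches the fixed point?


Step 1: x=0, cap=7635, increment=3
Step 2: x grows by 3 each step until capped at 7635; fixed point is x=7635
Step 3: iterations = ceil(7635/3) = 2545

2545


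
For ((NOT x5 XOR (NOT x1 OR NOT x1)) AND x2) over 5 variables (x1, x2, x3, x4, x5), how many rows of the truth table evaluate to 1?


Formula: ((NOT x5 XOR (NOT x1 OR NOT x1)) AND x2) over 5 vars (32 rows)
Evaluate each row (x1, x2, x3, x4, x5 as bits, MSB first):
  row 0 [00000]: ((NOT 0 XOR (NOT 0 OR NOT 0)) AND 0) -> 0
  row 1 [00001]: ((NOT 1 XOR (NOT 0 OR NOT 0)) AND 0) -> 0
  row 2 [00010]: ((NOT 0 XOR (NOT 0 OR NOT 0)) AND 0) -> 0
  row 3 [00011]: ((NOT 1 XOR (NOT 0 OR NOT 0)) AND 0) -> 0
  row 4 [00100]: ((NOT 0 XOR (NOT 0 OR NOT 0)) AND 0) -> 0
  row 5 [00101]: ((NOT 1 XOR (NOT 0 OR NOT 0)) AND 0) -> 0
  row 6 [00110]: ((NOT 0 XOR (NOT 0 OR NOT 0)) AND 0) -> 0
  row 7 [00111]: ((NOT 1 XOR (NOT 0 OR NOT 0)) AND 0) -> 0
  row 8 [01000]: ((NOT 0 XOR (NOT 0 OR NOT 0)) AND 1) -> 0
  row 9 [01001]: ((NOT 1 XOR (NOT 0 OR NOT 0)) AND 1) -> 1
  row 10 [01010]: ((NOT 0 XOR (NOT 0 OR NOT 0)) AND 1) -> 0
  row 11 [01011]: ((NOT 1 XOR (NOT 0 OR NOT 0)) AND 1) -> 1
  row 12 [01100]: ((NOT 0 XOR (NOT 0 OR NOT 0)) AND 1) -> 0
  row 13 [01101]: ((NOT 1 XOR (NOT 0 OR NOT 0)) AND 1) -> 1
  row 14 [01110]: ((NOT 0 XOR (NOT 0 OR NOT 0)) AND 1) -> 0
  row 15 [01111]: ((NOT 1 XOR (NOT 0 OR NOT 0)) AND 1) -> 1
  row 16 [10000]: ((NOT 0 XOR (NOT 1 OR NOT 1)) AND 0) -> 0
  row 17 [10001]: ((NOT 1 XOR (NOT 1 OR NOT 1)) AND 0) -> 0
  row 18 [10010]: ((NOT 0 XOR (NOT 1 OR NOT 1)) AND 0) -> 0
  row 19 [10011]: ((NOT 1 XOR (NOT 1 OR NOT 1)) AND 0) -> 0
  row 20 [10100]: ((NOT 0 XOR (NOT 1 OR NOT 1)) AND 0) -> 0
  row 21 [10101]: ((NOT 1 XOR (NOT 1 OR NOT 1)) AND 0) -> 0
  row 22 [10110]: ((NOT 0 XOR (NOT 1 OR NOT 1)) AND 0) -> 0
  row 23 [10111]: ((NOT 1 XOR (NOT 1 OR NOT 1)) AND 0) -> 0
  row 24 [11000]: ((NOT 0 XOR (NOT 1 OR NOT 1)) AND 1) -> 1
  row 25 [11001]: ((NOT 1 XOR (NOT 1 OR NOT 1)) AND 1) -> 0
  row 26 [11010]: ((NOT 0 XOR (NOT 1 OR NOT 1)) AND 1) -> 1
  row 27 [11011]: ((NOT 1 XOR (NOT 1 OR NOT 1)) AND 1) -> 0
  row 28 [11100]: ((NOT 0 XOR (NOT 1 OR NOT 1)) AND 1) -> 1
  row 29 [11101]: ((NOT 1 XOR (NOT 1 OR NOT 1)) AND 1) -> 0
  row 30 [11110]: ((NOT 0 XOR (NOT 1 OR NOT 1)) AND 1) -> 1
  row 31 [11111]: ((NOT 1 XOR (NOT 1 OR NOT 1)) AND 1) -> 0
Full result column, 8 rows per line (x1,x2 fixed per line; x3,x4,x5 runs 000..111 left to right):
  rows 0-7 [x1,x2=00]: 00000000  (ones: 0)
  rows 8-15 [x1,x2=01]: 01010101  (ones: 4)
  rows 16-23 [x1,x2=10]: 00000000  (ones: 0)
  rows 24-31 [x1,x2=11]: 10101010  (ones: 4)
Count of 1-rows = 0+4+0+4 = 8

8


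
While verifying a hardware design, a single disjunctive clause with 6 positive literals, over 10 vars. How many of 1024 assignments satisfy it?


Step 1: Total=2^10=1024
Step 2: Unsat when all 6 false: 2^4=16
Step 3: Sat=1024-16=1008

1008


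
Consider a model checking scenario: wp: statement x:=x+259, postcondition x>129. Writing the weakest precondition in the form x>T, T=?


Formula: wp(x:=E, P) = P[E/x] (substitute E for x in postcondition)
Step 1: Postcondition: x>129
Step 2: Substitute x+259 for x: x+259>129
Step 3: Solve for x: x > 129-259 = -130

-130


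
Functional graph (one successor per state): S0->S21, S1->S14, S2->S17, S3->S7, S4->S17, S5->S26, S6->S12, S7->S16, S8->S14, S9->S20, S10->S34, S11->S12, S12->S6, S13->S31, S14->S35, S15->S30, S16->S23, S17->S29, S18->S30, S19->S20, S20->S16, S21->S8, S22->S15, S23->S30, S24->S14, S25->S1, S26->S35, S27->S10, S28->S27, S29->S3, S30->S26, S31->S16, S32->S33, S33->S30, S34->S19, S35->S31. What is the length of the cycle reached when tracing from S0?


Trace from S0 until a state repeats:
  S0 -> S21 -> S8 -> S14 -> S35 -> S31 -> S16 -> S23 -> S30 -> S26 -> S35
S35 first seen at step 4, revisited at step 10.
Cycle length = 10 - 4 = 6

6


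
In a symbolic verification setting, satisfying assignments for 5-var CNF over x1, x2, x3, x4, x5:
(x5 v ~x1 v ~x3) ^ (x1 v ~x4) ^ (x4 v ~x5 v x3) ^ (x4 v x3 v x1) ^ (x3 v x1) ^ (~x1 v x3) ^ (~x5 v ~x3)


CNF with 7 clauses over 5 vars (32 assignments).
An assignment satisfies CNF iff every clause has >=1 true literal.
Check each row (bits = x1,x2,x3,x4,x5; clause T/F shown):
  row 0 [00000]: clauses=TTTFFTT -> 0
  row 1 [00001]: clauses=TTFFFTT -> 0
  row 2 [00010]: clauses=TFTTFTT -> 0
  row 3 [00011]: clauses=TFTTFTT -> 0
  row 4 [00100]: clauses=TTTTTTT -> 1
  row 5 [00101]: clauses=TTTTTTF -> 0
  row 6 [00110]: clauses=TFTTTTT -> 0
  row 7 [00111]: clauses=TFTTTTF -> 0
  row 8 [01000]: clauses=TTTFFTT -> 0
  row 9 [01001]: clauses=TTFFFTT -> 0
  row 10 [01010]: clauses=TFTTFTT -> 0
  row 11 [01011]: clauses=TFTTFTT -> 0
  row 12 [01100]: clauses=TTTTTTT -> 1
  row 13 [01101]: clauses=TTTTTTF -> 0
  row 14 [01110]: clauses=TFTTTTT -> 0
  row 15 [01111]: clauses=TFTTTTF -> 0
  row 16 [10000]: clauses=TTTTTFT -> 0
  row 17 [10001]: clauses=TTFTTFT -> 0
  row 18 [10010]: clauses=TTTTTFT -> 0
  row 19 [10011]: clauses=TTTTTFT -> 0
  row 20 [10100]: clauses=FTTTTTT -> 0
  row 21 [10101]: clauses=TTTTTTF -> 0
  row 22 [10110]: clauses=FTTTTTT -> 0
  row 23 [10111]: clauses=TTTTTTF -> 0
  row 24 [11000]: clauses=TTTTTFT -> 0
  row 25 [11001]: clauses=TTFTTFT -> 0
  row 26 [11010]: clauses=TTTTTFT -> 0
  row 27 [11011]: clauses=TTTTTFT -> 0
  row 28 [11100]: clauses=FTTTTTT -> 0
  row 29 [11101]: clauses=TTTTTTF -> 0
  row 30 [11110]: clauses=FTTTTTT -> 0
  row 31 [11111]: clauses=TTTTTTF -> 0
Full result column, 8 rows per line (x1,x2 fixed per line; x3,x4,x5 runs 000..111 left to right):
  rows 0-7 [x1,x2=00]: 00001000  (ones: 1)
  rows 8-15 [x1,x2=01]: 00001000  (ones: 1)
  rows 16-23 [x1,x2=10]: 00000000  (ones: 0)
  rows 24-31 [x1,x2=11]: 00000000  (ones: 0)
Satisfying assignments = 1+1+0+0 = 2

2


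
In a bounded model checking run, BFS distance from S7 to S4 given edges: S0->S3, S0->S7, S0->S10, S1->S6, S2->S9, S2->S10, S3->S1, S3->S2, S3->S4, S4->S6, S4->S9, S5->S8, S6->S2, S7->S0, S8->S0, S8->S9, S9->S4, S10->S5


BFS layer-by-layer from S7:
  dist 0: {S7}
  dist 1: {S0}
  dist 2: {S3, S10}
  dist 3: {S1, S2, S4, S5}
  -> S4 reached at distance 3
Shortest path length = 3

3


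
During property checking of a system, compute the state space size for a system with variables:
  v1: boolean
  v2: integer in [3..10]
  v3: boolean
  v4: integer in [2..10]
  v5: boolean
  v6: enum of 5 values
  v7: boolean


State space = product of domain sizes of all variables.
Domain sizes:
  v1 (boolean): 2
  v2 (integer in [3..10]): 8
  v3 (boolean): 2
  v4 (integer in [2..10]): 9
  v5 (boolean): 2
  v6 (enum of 5 values): 5
  v7 (boolean): 2
Product = 2 * 8 * 2 * 9 * 2 * 5 * 2 = 5760

5760


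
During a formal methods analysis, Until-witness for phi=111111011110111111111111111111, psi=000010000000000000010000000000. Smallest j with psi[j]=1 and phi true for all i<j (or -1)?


(phi U psi) at 0: need smallest j with psi[j]=1 and phi[i]=1 for all i in [0,j).
Scan from step 0:
  step 0: phi=1, psi=0 -> continue
  step 1: phi=1, psi=0 -> continue
  step 2: phi=1, psi=0 -> continue
  step 3: phi=1, psi=0 -> continue
  step 4: psi=1 and phi held for [0,4) -> witness found
Witness step = 4

4


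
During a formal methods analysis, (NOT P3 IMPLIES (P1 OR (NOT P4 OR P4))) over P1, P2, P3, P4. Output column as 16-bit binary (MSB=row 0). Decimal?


Formula: (NOT P3 IMPLIES (P1 OR (NOT P4 OR P4))) over P1, P2, P3, P4 (16 rows)
Evaluate each row (bits = P1,P2,P3,P4, MSB first):
  row 0 [0000]: (NOT 0 IMPLIES (0 OR (NOT 0 OR 0))) -> 1
  row 1 [0001]: (NOT 0 IMPLIES (0 OR (NOT 1 OR 1))) -> 1
  row 2 [0010]: (NOT 1 IMPLIES (0 OR (NOT 0 OR 0))) -> 1
  row 3 [0011]: (NOT 1 IMPLIES (0 OR (NOT 1 OR 1))) -> 1
  row 4 [0100]: (NOT 0 IMPLIES (0 OR (NOT 0 OR 0))) -> 1
  row 5 [0101]: (NOT 0 IMPLIES (0 OR (NOT 1 OR 1))) -> 1
  row 6 [0110]: (NOT 1 IMPLIES (0 OR (NOT 0 OR 0))) -> 1
  row 7 [0111]: (NOT 1 IMPLIES (0 OR (NOT 1 OR 1))) -> 1
  row 8 [1000]: (NOT 0 IMPLIES (1 OR (NOT 0 OR 0))) -> 1
  row 9 [1001]: (NOT 0 IMPLIES (1 OR (NOT 1 OR 1))) -> 1
  row 10 [1010]: (NOT 1 IMPLIES (1 OR (NOT 0 OR 0))) -> 1
  row 11 [1011]: (NOT 1 IMPLIES (1 OR (NOT 1 OR 1))) -> 1
  row 12 [1100]: (NOT 0 IMPLIES (1 OR (NOT 0 OR 0))) -> 1
  row 13 [1101]: (NOT 0 IMPLIES (1 OR (NOT 1 OR 1))) -> 1
  row 14 [1110]: (NOT 1 IMPLIES (1 OR (NOT 0 OR 0))) -> 1
  row 15 [1111]: (NOT 1 IMPLIES (1 OR (NOT 1 OR 1))) -> 1
Full result column, 4 rows per line (P1,P2 fixed per line; P3,P4 runs 00..11 left to right):
  rows 0-3 [P1,P2=00]: 1111  = hex F
  rows 4-7 [P1,P2=01]: 1111  = hex F
  rows 8-11 [P1,P2=10]: 1111  = hex F
  rows 12-15 [P1,P2=11]: 1111  = hex F
Output column (row 0 .. row 15) = 1111111111111111
Output column grouped in 4s = 1111 1111 1111 1111 = 0xFFFF
Convert to decimal digit by digit (value = value*16 + digit):
  F -> 15
  15*16 + 15 (F) = 255
  255*16 + 15 (F) = 4095
  4095*16 + 15 (F) = 65535
Decimal = 65535

65535


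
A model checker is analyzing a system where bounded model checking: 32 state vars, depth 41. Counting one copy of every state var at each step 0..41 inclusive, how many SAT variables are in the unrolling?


BMC unrolls to depth k, creating one copy of each state var for steps 0..k.
Step count = 41 + 1 = 42 (steps 0 through 41)
Vars per step = 32
Total = 32 * 42 = 1344

1344


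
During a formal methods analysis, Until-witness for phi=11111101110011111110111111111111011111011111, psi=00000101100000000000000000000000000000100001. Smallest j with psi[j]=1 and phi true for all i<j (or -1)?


(phi U psi) at 0: need smallest j with psi[j]=1 and phi[i]=1 for all i in [0,j).
Scan from step 0:
  step 0: phi=1, psi=0 -> continue
  step 1: phi=1, psi=0 -> continue
  step 2: phi=1, psi=0 -> continue
  step 3: phi=1, psi=0 -> continue
  step 5: psi=1 and phi held for [0,5) -> witness found
Witness step = 5

5


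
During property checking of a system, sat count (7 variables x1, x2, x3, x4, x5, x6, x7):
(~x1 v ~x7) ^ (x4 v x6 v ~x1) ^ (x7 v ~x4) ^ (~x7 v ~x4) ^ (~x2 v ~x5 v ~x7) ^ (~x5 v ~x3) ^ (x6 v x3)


CNF with 7 clauses over 7 vars (128 assignments).
An assignment satisfies CNF iff every clause has >=1 true literal.
Check each row (bits = x1,x2,x3,x4,x5,x6,x7; clause T/F shown):
  row 0 [0000000]: clauses=TTTTTTF -> 0
  row 1 [0000001]: clauses=TTTTTTF -> 0
  row 2 [0000010]: clauses=TTTTTTT -> 1
  row 3 [0000011]: clauses=TTTTTTT -> 1
  row 4 [0000100]: clauses=TTTTTTF -> 0
  (every remaining row is evaluated the same way; all 128 results are listed next)
Full result column, 8 rows per line (x1,x2,x3,x4 fixed per line; x5,x6,x7 runs 000..111 left to right):
  rows 0-7 [x1,x2,x3,x4=0000]: 00110011  (ones: 4)
  rows 8-15 [x1,x2,x3,x4=0001]: 00000000  (ones: 0)
  rows 16-23 [x1,x2,x3,x4=0010]: 11110000  (ones: 4)
  rows 24-31 [x1,x2,x3,x4=0011]: 00000000  (ones: 0)
  rows 32-39 [x1,x2,x3,x4=0100]: 00110010  (ones: 3)
  rows 40-47 [x1,x2,x3,x4=0101]: 00000000  (ones: 0)
  rows 48-55 [x1,x2,x3,x4=0110]: 11110000  (ones: 4)
  rows 56-63 [x1,x2,x3,x4=0111]: 00000000  (ones: 0)
  rows 64-71 [x1,x2,x3,x4=1000]: 00100010  (ones: 2)
  rows 72-79 [x1,x2,x3,x4=1001]: 00000000  (ones: 0)
  rows 80-87 [x1,x2,x3,x4=1010]: 00100000  (ones: 1)
  rows 88-95 [x1,x2,x3,x4=1011]: 00000000  (ones: 0)
  rows 96-103 [x1,x2,x3,x4=1100]: 00100010  (ones: 2)
  rows 104-111 [x1,x2,x3,x4=1101]: 00000000  (ones: 0)
  rows 112-119 [x1,x2,x3,x4=1110]: 00100000  (ones: 1)
  rows 120-127 [x1,x2,x3,x4=1111]: 00000000  (ones: 0)
Satisfying assignments = 4+0+4+0+3+0+4+0+2+0+1+0+2+0+1+0 = 21

21
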